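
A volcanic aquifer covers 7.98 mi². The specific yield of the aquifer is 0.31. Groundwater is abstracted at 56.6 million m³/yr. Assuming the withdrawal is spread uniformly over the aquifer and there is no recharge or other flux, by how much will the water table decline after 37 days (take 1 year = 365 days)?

Δh ≈ 0.895 m

A = 7.98 mi² = 2.067 × 10^7 m²
Q = 56.6 million m³/yr = 1.551 × 10^5 m³/d
ΔV = Q × t = 1.551 × 10^5 m³/d × 37 d = 5.738 × 10^6 m³
Δh = ΔV / (Sy × A) = 5.738 × 10^6 / (0.31 × 2.067 × 10^7) = 0.8955 m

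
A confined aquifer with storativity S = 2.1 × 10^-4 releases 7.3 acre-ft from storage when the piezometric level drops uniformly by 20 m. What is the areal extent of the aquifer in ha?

ΔV = 7.3 acre-ft = 9004 m³
A = ΔV / (S × Δh) = 9004 / (2.1 × 10^-4 × 20) = 2.144 × 10^6 m²
A = 2.144 × 10^6 m² = 214.4 ha

A ≈ 214 ha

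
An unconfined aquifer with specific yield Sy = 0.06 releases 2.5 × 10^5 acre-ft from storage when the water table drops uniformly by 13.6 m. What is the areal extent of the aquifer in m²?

ΔV = 2.5 × 10^5 acre-ft = 3.084 × 10^8 m³
A = ΔV / (Sy × Δh) = 3.084 × 10^8 / (0.06 × 13.6) = 3.779 × 10^8 m²

A ≈ 3.78 × 10^8 m²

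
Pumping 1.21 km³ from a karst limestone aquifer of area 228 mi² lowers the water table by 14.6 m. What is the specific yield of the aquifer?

Sy ≈ 0.14

A = 228 mi² = 5.905 × 10^8 m²
ΔV = 1.21 km³ = 1.21 × 10^9 m³
Sy = ΔV / (A × Δh) = 1.21 × 10^9 m³ / (5.905 × 10^8 m² × 14.6 m) = 0.1403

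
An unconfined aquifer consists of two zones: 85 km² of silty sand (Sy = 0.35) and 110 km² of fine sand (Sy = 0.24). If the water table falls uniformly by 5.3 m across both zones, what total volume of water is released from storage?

A₁ = 85 km² = 8.5 × 10^7 m²; A₂ = 110 km² = 1.1 × 10^8 m²
ΔV₁ = 0.35 × 8.5 × 10^7 × 5.3 = 1.577 × 10^8 m³
ΔV₂ = 0.24 × 1.1 × 10^8 × 5.3 = 1.399 × 10^8 m³
ΔV = ΔV₁ + ΔV₂ = 2.976 × 10^8 m³

ΔV ≈ 2.98 × 10^8 m³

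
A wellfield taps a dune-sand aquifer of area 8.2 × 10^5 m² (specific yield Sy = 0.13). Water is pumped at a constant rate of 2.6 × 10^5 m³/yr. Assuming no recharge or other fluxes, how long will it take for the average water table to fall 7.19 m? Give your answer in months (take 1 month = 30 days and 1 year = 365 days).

t ≈ 35.9 months

ΔV = Sy × A × Δh = 0.13 × 8.2 × 10^5 × 7.19 = 7.665 × 10^5 m³
Q = 2.6 × 10^5 m³/yr = 712.3 m³/d
t = ΔV / Q = 7.665 × 10^5 m³ / 712.3 m³/d = 1076 d
t = 1076 d ≈ 35.87 months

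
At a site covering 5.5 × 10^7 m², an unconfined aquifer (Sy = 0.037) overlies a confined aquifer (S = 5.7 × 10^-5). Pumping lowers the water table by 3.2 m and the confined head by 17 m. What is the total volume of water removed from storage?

Unconfined: ΔV_u = Sy × A × Δh_u = 0.037 × 5.5 × 10^7 × 3.2 = 6.512 × 10^6 m³
Confined: ΔV_c = S × A × Δh_c = 5.7 × 10^-5 × 5.5 × 10^7 × 17 = 53300 m³
Total ΔV = 6.512 × 10^6 + 53300 = 6.565 × 10^6 m³

ΔV ≈ 6.57 × 10^6 m³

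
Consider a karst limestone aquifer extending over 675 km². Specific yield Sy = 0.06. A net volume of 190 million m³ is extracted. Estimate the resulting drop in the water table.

A = 675 km² = 6.75 × 10^8 m²
ΔV = 190 million m³ = 1.9 × 10^8 m³
Δh = ΔV / (Sy × A) = 1.9 × 10^8 m³ / (0.06 × 6.75 × 10^8 m²) = 4.691 m

Δh ≈ 4.69 m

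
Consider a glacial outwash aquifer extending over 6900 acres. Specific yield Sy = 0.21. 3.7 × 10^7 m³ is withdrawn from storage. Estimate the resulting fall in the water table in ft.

Δh ≈ 20.7 ft

A = 6900 acres = 2.792 × 10^7 m²
Δh = ΔV / (Sy × A) = 3.7 × 10^7 m³ / (0.21 × 2.792 × 10^7 m²) = 6.31 m
Δh = 6.31 m = 20.7 ft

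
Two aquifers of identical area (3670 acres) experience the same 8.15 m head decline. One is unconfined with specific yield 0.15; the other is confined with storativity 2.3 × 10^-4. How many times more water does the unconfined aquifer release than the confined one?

A = 3670 acres = 1.485 × 10^7 m²
Unconfined: ΔV_u = Sy × A × Δh = 0.15 × 1.485 × 10^7 × 8.15 = 1.816 × 10^7 m³
Confined: ΔV_c = S × A × Δh = 2.3 × 10^-4 × 1.485 × 10^7 × 8.15 = 27840 m³
Ratio = ΔV_u / ΔV_c = Sy / S = 0.15 / 2.3 × 10^-4 = 652.2

ΔV_u / ΔV_c ≈ 652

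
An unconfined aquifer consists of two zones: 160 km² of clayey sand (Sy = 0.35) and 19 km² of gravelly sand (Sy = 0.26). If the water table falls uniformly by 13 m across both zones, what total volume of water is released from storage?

ΔV ≈ 7.92 × 10^8 m³

A₁ = 160 km² = 1.6 × 10^8 m²; A₂ = 19 km² = 1.9 × 10^7 m²
ΔV₁ = 0.35 × 1.6 × 10^8 × 13 = 7.28 × 10^8 m³
ΔV₂ = 0.26 × 1.9 × 10^7 × 13 = 6.422 × 10^7 m³
ΔV = ΔV₁ + ΔV₂ = 7.922 × 10^8 m³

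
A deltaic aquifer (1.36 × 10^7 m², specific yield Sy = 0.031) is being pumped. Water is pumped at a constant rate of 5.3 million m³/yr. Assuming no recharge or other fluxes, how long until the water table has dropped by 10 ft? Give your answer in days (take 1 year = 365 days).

Δh = 10 ft = 3.048 m
ΔV = Sy × A × Δh = 0.031 × 1.36 × 10^7 × 3.048 = 1.285 × 10^6 m³
Q = 5.3 million m³/yr = 14520 m³/d
t = ΔV / Q = 1.285 × 10^6 m³ / 14520 m³/d = 88.5 d

t ≈ 88.5 days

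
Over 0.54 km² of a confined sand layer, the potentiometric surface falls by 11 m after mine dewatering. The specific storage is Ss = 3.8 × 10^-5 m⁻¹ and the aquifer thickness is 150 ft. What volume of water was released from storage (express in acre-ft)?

b = 150 ft = 45.72 m
S = Ss × b = 3.8 × 10^-5 m⁻¹ × 45.72 m = 1.737 × 10^-3
A = 0.54 km² = 5.4 × 10^5 m²
ΔV = S × A × Δh = 0.001737 × 5.4 × 10^5 m² × 11 m = 10320 m³
ΔV = 10320 m³ = 8.366 acre-ft

ΔV ≈ 8.37 acre-ft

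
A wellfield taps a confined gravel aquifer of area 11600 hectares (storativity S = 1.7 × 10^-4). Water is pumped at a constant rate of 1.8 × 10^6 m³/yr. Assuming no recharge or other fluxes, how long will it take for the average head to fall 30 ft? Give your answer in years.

A = 11600 hectares = 1.16 × 10^8 m²
Δh = 30 ft = 9.144 m
ΔV = S × A × Δh = 1.7 × 10^-4 × 1.16 × 10^8 × 9.144 = 1.803 × 10^5 m³
Q = 1.8 × 10^6 m³/yr = 4932 m³/d
t = ΔV / Q = 1.803 × 10^5 m³ / 4932 m³/d = 36.56 d
t = 36.56 d ≈ 0.1002 years

t ≈ 0.1 years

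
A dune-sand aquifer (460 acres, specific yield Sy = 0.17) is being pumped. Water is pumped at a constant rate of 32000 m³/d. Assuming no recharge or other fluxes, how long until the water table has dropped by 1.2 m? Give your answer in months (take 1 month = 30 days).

t ≈ 0.396 months

A = 460 acres = 1.862 × 10^6 m²
ΔV = Sy × A × Δh = 0.17 × 1.862 × 10^6 × 1.2 = 3.798 × 10^5 m³
t = ΔV / Q = 3.798 × 10^5 m³ / 32000 m³/d = 11.87 d
t = 11.87 d ≈ 0.3956 months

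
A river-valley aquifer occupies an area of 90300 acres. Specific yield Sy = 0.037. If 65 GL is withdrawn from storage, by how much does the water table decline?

Δh ≈ 4.81 m

A = 90300 acres = 3.654 × 10^8 m²
ΔV = 65 GL = 6.5 × 10^7 m³
Δh = ΔV / (Sy × A) = 6.5 × 10^7 m³ / (0.037 × 3.654 × 10^8 m²) = 4.807 m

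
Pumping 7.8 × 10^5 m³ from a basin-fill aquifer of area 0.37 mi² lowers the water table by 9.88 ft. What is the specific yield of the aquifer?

Sy ≈ 0.27

A = 0.37 mi² = 9.583 × 10^5 m²
Δh = 9.88 ft = 3.011 m
Sy = ΔV / (A × Δh) = 7.8 × 10^5 m³ / (9.583 × 10^5 m² × 3.011 m) = 0.2703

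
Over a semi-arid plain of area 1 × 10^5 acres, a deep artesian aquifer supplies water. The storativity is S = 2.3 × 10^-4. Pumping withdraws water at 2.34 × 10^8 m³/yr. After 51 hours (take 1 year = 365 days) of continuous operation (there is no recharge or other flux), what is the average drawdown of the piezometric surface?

A = 1 × 10^5 acres = 4.047 × 10^8 m²
Q = 2.34 × 10^8 m³/yr = 6.411 × 10^5 m³/d
t = 51 hours = 2.125 d
ΔV = Q × t = 6.411 × 10^5 m³/d × 2.125 d = 1.362 × 10^6 m³
Δh = ΔV / (S × A) = 1.362 × 10^6 / (2.3 × 10^-4 × 4.047 × 10^8) = 14.64 m

Δh ≈ 14.6 m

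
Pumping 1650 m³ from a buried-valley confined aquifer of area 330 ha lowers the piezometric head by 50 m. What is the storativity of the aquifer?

S ≈ 1 × 10^-5

A = 330 ha = 3.3 × 10^6 m²
S = ΔV / (A × Δh) = 1650 m³ / (3.3 × 10^6 m² × 50 m) = 1 × 10^-5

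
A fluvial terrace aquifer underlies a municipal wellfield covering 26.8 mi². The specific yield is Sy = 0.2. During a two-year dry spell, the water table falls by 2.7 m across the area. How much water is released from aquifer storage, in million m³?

ΔV ≈ 37.5 million m³

A = 26.8 mi² = 6.941 × 10^7 m²
ΔV = Sy × A × Δh = 0.2 × 6.941 × 10^7 m² × 2.7 m = 3.748 × 10^7 m³
ΔV = 3.748 × 10^7 m³ = 37.48 million m³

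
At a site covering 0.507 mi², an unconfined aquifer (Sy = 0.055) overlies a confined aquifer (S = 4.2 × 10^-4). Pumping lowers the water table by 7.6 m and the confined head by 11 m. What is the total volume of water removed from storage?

A = 0.507 mi² = 1.313 × 10^6 m²
Unconfined: ΔV_u = Sy × A × Δh_u = 0.055 × 1.313 × 10^6 × 7.6 = 5.489 × 10^5 m³
Confined: ΔV_c = S × A × Δh_c = 4.2 × 10^-4 × 1.313 × 10^6 × 11 = 6067 m³
Total ΔV = 5.489 × 10^5 + 6067 = 5.55 × 10^5 m³

ΔV ≈ 5.55 × 10^5 m³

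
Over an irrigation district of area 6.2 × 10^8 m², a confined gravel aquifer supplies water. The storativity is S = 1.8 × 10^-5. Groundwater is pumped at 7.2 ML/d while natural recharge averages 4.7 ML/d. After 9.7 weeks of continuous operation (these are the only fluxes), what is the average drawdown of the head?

Net abstraction = 7.2 − 4.7 = 2.5 ML/d
Q_net = 2.5 ML/d = 2500 m³/d
t = 9.7 weeks = 67.9 d
ΔV = Q × t = 2500 m³/d × 67.9 d = 1.697 × 10^5 m³
Δh = ΔV / (S × A) = 1.697 × 10^5 / (1.8 × 10^-5 × 6.2 × 10^8) = 15.21 m

Δh ≈ 15.2 m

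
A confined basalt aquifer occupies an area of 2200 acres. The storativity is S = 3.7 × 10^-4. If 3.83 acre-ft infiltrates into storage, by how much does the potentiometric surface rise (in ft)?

A = 2200 acres = 8.903 × 10^6 m²
ΔV = 3.83 acre-ft = 4724 m³
Δh = ΔV / (S × A) = 4724 m³ / (3.7 × 10^-4 × 8.903 × 10^6 m²) = 1.434 m
Δh = 1.434 m = 4.705 ft

Δh ≈ 4.71 ft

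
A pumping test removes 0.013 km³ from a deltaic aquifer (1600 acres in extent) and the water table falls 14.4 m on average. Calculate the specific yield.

A = 1600 acres = 6.475 × 10^6 m²
ΔV = 0.013 km³ = 1.3 × 10^7 m³
Sy = ΔV / (A × Δh) = 1.3 × 10^7 m³ / (6.475 × 10^6 m² × 14.4 m) = 0.1394

Sy ≈ 0.14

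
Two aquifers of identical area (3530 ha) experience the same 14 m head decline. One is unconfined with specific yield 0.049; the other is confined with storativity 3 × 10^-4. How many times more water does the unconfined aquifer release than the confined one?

ΔV_u / ΔV_c ≈ 163

A = 3530 ha = 3.53 × 10^7 m²
Unconfined: ΔV_u = Sy × A × Δh = 0.049 × 3.53 × 10^7 × 14 = 2.422 × 10^7 m³
Confined: ΔV_c = S × A × Δh = 3 × 10^-4 × 3.53 × 10^7 × 14 = 1.483 × 10^5 m³
Ratio = ΔV_u / ΔV_c = Sy / S = 0.049 / 3 × 10^-4 = 163.3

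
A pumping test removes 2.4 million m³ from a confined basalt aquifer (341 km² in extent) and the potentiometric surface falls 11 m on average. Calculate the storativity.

A = 341 km² = 3.41 × 10^8 m²
ΔV = 2.4 million m³ = 2.4 × 10^6 m³
S = ΔV / (A × Δh) = 2.4 × 10^6 m³ / (3.41 × 10^8 m² × 11 m) = 6.398 × 10^-4

S ≈ 6.4 × 10^-4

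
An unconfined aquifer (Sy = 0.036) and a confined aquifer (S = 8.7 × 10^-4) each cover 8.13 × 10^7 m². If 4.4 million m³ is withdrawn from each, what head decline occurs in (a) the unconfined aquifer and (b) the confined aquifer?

Δh_u ≈ 1.5 m; Δh_c ≈ 62.2 m

ΔV = 4.4 million m³ = 4.4 × 10^6 m³
Unconfined: Δh_u = ΔV/(Sy·A) = 4.4 × 10^6/(0.036 × 8.13 × 10^7) = 1.503 m
Confined: Δh_c = ΔV/(S·A) = 4.4 × 10^6/(8.7 × 10^-4 × 8.13 × 10^7) = 62.21 m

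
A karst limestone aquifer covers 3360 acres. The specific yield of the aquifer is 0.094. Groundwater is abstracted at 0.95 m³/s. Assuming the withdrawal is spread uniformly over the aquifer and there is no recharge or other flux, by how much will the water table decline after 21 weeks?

A = 3360 acres = 1.36 × 10^7 m²
Q = 0.95 m³/s = 82080 m³/d
t = 21 weeks = 147 d
ΔV = Q × t = 82080 m³/d × 147 d = 1.207 × 10^7 m³
Δh = ΔV / (Sy × A) = 1.207 × 10^7 / (0.094 × 1.36 × 10^7) = 9.44 m

Δh ≈ 9.44 m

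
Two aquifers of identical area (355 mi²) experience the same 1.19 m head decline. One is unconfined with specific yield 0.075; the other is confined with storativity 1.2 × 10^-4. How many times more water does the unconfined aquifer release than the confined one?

ΔV_u / ΔV_c ≈ 625

A = 355 mi² = 9.194 × 10^8 m²
Unconfined: ΔV_u = Sy × A × Δh = 0.075 × 9.194 × 10^8 × 1.19 = 8.206 × 10^7 m³
Confined: ΔV_c = S × A × Δh = 1.2 × 10^-4 × 9.194 × 10^8 × 1.19 = 1.313 × 10^5 m³
Ratio = ΔV_u / ΔV_c = Sy / S = 0.075 / 1.2 × 10^-4 = 625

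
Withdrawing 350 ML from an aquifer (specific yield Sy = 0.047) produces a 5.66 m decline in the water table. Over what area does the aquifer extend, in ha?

ΔV = 350 ML = 3.5 × 10^5 m³
A = ΔV / (Sy × Δh) = 3.5 × 10^5 / (0.047 × 5.66) = 1.316 × 10^6 m²
A = 1.316 × 10^6 m² = 131.6 ha

A ≈ 132 ha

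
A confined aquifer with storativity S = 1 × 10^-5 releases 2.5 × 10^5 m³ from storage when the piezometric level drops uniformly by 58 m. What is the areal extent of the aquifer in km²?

A ≈ 431 km²

A = ΔV / (S × Δh) = 2.5 × 10^5 / (1 × 10^-5 × 58) = 4.31 × 10^8 m²
A = 4.31 × 10^8 m² = 431 km²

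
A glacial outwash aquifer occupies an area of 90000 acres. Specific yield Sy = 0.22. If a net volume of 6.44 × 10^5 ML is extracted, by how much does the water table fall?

Δh ≈ 8.04 m

A = 90000 acres = 3.642 × 10^8 m²
ΔV = 6.44 × 10^5 ML = 6.44 × 10^8 m³
Δh = ΔV / (Sy × A) = 6.44 × 10^8 m³ / (0.22 × 3.642 × 10^8 m²) = 8.037 m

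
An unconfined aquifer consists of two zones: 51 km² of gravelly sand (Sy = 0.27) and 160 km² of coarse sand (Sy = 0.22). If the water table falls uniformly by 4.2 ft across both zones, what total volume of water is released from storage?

A₁ = 51 km² = 5.1 × 10^7 m²; A₂ = 160 km² = 1.6 × 10^8 m²
Δh = 4.2 ft = 1.28 m
ΔV₁ = 0.27 × 5.1 × 10^7 × 1.28 = 1.763 × 10^7 m³
ΔV₂ = 0.22 × 1.6 × 10^8 × 1.28 = 4.506 × 10^7 m³
ΔV = ΔV₁ + ΔV₂ = 6.269 × 10^7 m³

ΔV ≈ 6.27 × 10^7 m³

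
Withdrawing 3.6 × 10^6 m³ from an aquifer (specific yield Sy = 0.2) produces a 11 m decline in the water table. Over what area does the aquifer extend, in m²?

A = ΔV / (Sy × Δh) = 3.6 × 10^6 / (0.2 × 11) = 1.636 × 10^6 m²

A ≈ 1.64 × 10^6 m²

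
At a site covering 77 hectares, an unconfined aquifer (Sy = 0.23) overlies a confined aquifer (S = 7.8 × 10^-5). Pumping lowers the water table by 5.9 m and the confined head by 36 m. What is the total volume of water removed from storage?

ΔV ≈ 1.05 × 10^6 m³

A = 77 hectares = 7.7 × 10^5 m²
Unconfined: ΔV_u = Sy × A × Δh_u = 0.23 × 7.7 × 10^5 × 5.9 = 1.045 × 10^6 m³
Confined: ΔV_c = S × A × Δh_c = 7.8 × 10^-5 × 7.7 × 10^5 × 36 = 2162 m³
Total ΔV = 1.045 × 10^6 + 2162 = 1.047 × 10^6 m³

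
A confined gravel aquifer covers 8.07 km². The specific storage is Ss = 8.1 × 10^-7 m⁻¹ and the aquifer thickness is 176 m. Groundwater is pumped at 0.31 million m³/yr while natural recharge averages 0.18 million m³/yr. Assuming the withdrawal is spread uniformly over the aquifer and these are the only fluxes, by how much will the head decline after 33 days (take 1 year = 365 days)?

S = Ss × b = 8.1 × 10^-7 m⁻¹ × 176 m = 1.426 × 10^-4
A = 8.07 km² = 8.07 × 10^6 m²
Net abstraction = 0.31 − 0.18 = 0.13 million m³/yr
Q_net = 0.13 million m³/yr = 356.2 m³/d
ΔV = Q × t = 356.2 m³/d × 33 d = 11750 m³
Δh = ΔV / (S × A) = 11750 / (1.426 × 10^-4 × 8.07 × 10^6) = 10.22 m

Δh ≈ 10.2 m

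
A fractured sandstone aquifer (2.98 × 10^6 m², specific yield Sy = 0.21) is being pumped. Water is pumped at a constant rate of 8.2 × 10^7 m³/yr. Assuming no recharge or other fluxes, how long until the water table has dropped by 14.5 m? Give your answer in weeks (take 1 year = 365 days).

ΔV = Sy × A × Δh = 0.21 × 2.98 × 10^6 × 14.5 = 9.074 × 10^6 m³
Q = 8.2 × 10^7 m³/yr = 2.247 × 10^5 m³/d
t = ΔV / Q = 9.074 × 10^6 m³ / 2.247 × 10^5 m³/d = 40.39 d
t = 40.39 d ≈ 5.77 weeks

t ≈ 5.77 weeks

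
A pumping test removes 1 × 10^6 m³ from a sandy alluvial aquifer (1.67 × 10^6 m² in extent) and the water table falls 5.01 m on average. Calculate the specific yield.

Sy = ΔV / (A × Δh) = 1 × 10^6 m³ / (1.67 × 10^6 m² × 5.01 m) = 0.1195

Sy ≈ 0.12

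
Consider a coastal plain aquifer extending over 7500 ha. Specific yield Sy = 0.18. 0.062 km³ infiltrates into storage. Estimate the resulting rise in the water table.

A = 7500 ha = 7.5 × 10^7 m²
ΔV = 0.062 km³ = 6.2 × 10^7 m³
Δh = ΔV / (Sy × A) = 6.2 × 10^7 m³ / (0.18 × 7.5 × 10^7 m²) = 4.593 m

Δh ≈ 4.59 m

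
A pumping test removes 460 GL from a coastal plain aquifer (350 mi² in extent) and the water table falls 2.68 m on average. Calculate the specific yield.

A = 350 mi² = 9.065 × 10^8 m²
ΔV = 460 GL = 4.6 × 10^8 m³
Sy = ΔV / (A × Δh) = 4.6 × 10^8 m³ / (9.065 × 10^8 m² × 2.68 m) = 0.1893

Sy ≈ 0.19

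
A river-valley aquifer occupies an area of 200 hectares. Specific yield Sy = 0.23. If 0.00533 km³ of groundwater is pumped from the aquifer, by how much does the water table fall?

A = 200 hectares = 2 × 10^6 m²
ΔV = 0.00533 km³ = 5.33 × 10^6 m³
Δh = ΔV / (Sy × A) = 5.33 × 10^6 m³ / (0.23 × 2 × 10^6 m²) = 11.59 m

Δh ≈ 11.6 m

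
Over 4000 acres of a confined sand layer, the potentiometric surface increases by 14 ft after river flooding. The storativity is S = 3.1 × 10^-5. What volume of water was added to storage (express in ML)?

ΔV ≈ 2.14 ML

A = 4000 acres = 1.619 × 10^7 m²
Δh = 14 ft = 4.267 m
ΔV = S × A × Δh = 3.1 × 10^-5 × 1.619 × 10^7 m² × 4.267 m = 2141 m³
ΔV = 2141 m³ = 2.141 ML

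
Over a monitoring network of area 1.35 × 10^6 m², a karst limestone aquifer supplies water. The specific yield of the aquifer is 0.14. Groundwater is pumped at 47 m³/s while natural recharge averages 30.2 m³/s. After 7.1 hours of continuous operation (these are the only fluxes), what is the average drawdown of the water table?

Net abstraction = 47 − 30.2 = 16.8 m³/s
Q_net = 16.8 m³/s = 1.452 × 10^6 m³/d
t = 7.1 hours = 0.2958 d
ΔV = Q × t = 1.452 × 10^6 m³/d × 0.2958 d = 4.294 × 10^5 m³
Δh = ΔV / (Sy × A) = 4.294 × 10^5 / (0.14 × 1.35 × 10^6) = 2.272 m

Δh ≈ 2.27 m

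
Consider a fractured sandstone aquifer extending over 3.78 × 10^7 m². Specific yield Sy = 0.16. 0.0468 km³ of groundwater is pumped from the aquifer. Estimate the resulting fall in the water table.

ΔV = 0.0468 km³ = 4.68 × 10^7 m³
Δh = ΔV / (Sy × A) = 4.68 × 10^7 m³ / (0.16 × 3.78 × 10^7 m²) = 7.738 m

Δh ≈ 7.74 m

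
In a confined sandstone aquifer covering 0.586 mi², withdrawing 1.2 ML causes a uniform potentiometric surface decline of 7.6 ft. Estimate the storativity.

S ≈ 3.4 × 10^-4

A = 0.586 mi² = 1.518 × 10^6 m²
Δh = 7.6 ft = 2.316 m
ΔV = 1.2 ML = 1200 m³
S = ΔV / (A × Δh) = 1200 m³ / (1.518 × 10^6 m² × 2.316 m) = 3.413 × 10^-4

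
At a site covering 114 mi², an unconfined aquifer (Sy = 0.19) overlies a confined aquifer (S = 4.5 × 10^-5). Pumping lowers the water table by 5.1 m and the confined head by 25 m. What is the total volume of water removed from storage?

ΔV ≈ 2.86 × 10^8 m³

A = 114 mi² = 2.953 × 10^8 m²
Unconfined: ΔV_u = Sy × A × Δh_u = 0.19 × 2.953 × 10^8 × 5.1 = 2.861 × 10^8 m³
Confined: ΔV_c = S × A × Δh_c = 4.5 × 10^-5 × 2.953 × 10^8 × 25 = 3.322 × 10^5 m³
Total ΔV = 2.861 × 10^8 + 3.322 × 10^5 = 2.864 × 10^8 m³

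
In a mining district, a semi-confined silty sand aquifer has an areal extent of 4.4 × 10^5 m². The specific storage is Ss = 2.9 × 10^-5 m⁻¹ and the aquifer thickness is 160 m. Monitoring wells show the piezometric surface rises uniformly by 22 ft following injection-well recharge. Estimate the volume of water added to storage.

S = Ss × b = 2.9 × 10^-5 m⁻¹ × 160 m = 4.64 × 10^-3
Δh = 22 ft = 6.706 m
ΔV = S × A × Δh = 0.00464 × 4.4 × 10^5 m² × 6.706 m = 13690 m³

ΔV ≈ 13700 m³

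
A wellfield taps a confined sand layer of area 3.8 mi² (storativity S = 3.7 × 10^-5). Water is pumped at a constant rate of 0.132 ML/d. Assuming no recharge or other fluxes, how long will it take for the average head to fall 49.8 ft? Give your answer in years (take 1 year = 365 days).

A = 3.8 mi² = 9.842 × 10^6 m²
Δh = 49.8 ft = 15.18 m
ΔV = S × A × Δh = 3.7 × 10^-5 × 9.842 × 10^6 × 15.18 = 5527 m³
Q = 0.132 ML/d = 132 m³/d
t = ΔV / Q = 5527 m³ / 132 m³/d = 41.87 d
t = 41.87 d ≈ 0.1147 years

t ≈ 0.115 years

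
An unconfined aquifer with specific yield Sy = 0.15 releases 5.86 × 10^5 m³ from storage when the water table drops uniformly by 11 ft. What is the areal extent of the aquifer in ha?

A ≈ 117 ha

Δh = 11 ft = 3.353 m
A = ΔV / (Sy × Δh) = 5.86 × 10^5 / (0.15 × 3.353) = 1.165 × 10^6 m²
A = 1.165 × 10^6 m² = 116.5 ha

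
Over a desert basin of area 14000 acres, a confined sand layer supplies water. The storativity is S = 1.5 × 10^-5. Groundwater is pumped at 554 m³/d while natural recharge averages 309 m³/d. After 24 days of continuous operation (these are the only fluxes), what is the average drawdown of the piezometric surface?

A = 14000 acres = 5.666 × 10^7 m²
Net abstraction = 554 − 309 = 245 m³/d
ΔV = Q × t = 245 m³/d × 24 d = 5880 m³
Δh = ΔV / (S × A) = 5880 / (1.5 × 10^-5 × 5.666 × 10^7) = 6.919 m

Δh ≈ 6.92 m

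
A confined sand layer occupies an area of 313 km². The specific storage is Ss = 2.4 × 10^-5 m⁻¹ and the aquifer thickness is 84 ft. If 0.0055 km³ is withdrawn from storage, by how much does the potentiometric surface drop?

b = 84 ft = 25.6 m
S = Ss × b = 2.4 × 10^-5 m⁻¹ × 25.6 m = 6.145 × 10^-4
A = 313 km² = 3.13 × 10^8 m²
ΔV = 0.0055 km³ = 5.5 × 10^6 m³
Δh = ΔV / (S × A) = 5.5 × 10^6 m³ / (6.145 × 10^-4 × 3.13 × 10^8 m²) = 28.6 m

Δh ≈ 28.6 m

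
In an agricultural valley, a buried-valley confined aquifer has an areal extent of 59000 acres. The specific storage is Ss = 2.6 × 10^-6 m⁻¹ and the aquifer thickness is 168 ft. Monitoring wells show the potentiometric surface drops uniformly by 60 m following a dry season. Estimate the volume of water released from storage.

b = 168 ft = 51.21 m
S = Ss × b = 2.6 × 10^-6 m⁻¹ × 51.21 m = 1.331 × 10^-4
A = 59000 acres = 2.388 × 10^8 m²
ΔV = S × A × Δh = 1.331 × 10^-4 × 2.388 × 10^8 m² × 60 m = 1.907 × 10^6 m³

ΔV ≈ 1.91 × 10^6 m³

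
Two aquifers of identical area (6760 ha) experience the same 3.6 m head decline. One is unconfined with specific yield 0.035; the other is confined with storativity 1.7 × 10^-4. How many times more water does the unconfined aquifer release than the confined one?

A = 6760 ha = 6.76 × 10^7 m²
Unconfined: ΔV_u = Sy × A × Δh = 0.035 × 6.76 × 10^7 × 3.6 = 8.518 × 10^6 m³
Confined: ΔV_c = S × A × Δh = 1.7 × 10^-4 × 6.76 × 10^7 × 3.6 = 41370 m³
Ratio = ΔV_u / ΔV_c = Sy / S = 0.035 / 1.7 × 10^-4 = 205.9

ΔV_u / ΔV_c ≈ 206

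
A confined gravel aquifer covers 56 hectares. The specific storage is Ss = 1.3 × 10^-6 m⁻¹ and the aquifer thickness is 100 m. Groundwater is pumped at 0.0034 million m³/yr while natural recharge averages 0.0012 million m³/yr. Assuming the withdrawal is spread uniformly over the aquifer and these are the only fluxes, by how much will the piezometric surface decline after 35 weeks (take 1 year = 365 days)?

Δh ≈ 20.3 m

S = Ss × b = 1.3 × 10^-6 m⁻¹ × 100 m = 1.3 × 10^-4
A = 56 hectares = 5.6 × 10^5 m²
Net abstraction = 0.0034 − 0.0012 = 0.0022 million m³/yr
Q_net = 0.0022 million m³/yr = 6.027 m³/d
t = 35 weeks = 245 d
ΔV = Q × t = 6.027 m³/d × 245 d = 1477 m³
Δh = ΔV / (S × A) = 1477 / (1.3 × 10^-4 × 5.6 × 10^5) = 20.28 m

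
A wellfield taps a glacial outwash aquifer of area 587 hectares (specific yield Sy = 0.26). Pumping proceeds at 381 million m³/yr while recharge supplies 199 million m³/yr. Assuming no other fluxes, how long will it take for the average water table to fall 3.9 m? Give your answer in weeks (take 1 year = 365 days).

t ≈ 1.71 weeks

A = 587 hectares = 5.87 × 10^6 m²
ΔV = Sy × A × Δh = 0.26 × 5.87 × 10^6 × 3.9 = 5.952 × 10^6 m³
Net withdrawal = 381 − 199 = 182 million m³/yr = 4.986 × 10^5 m³/d
t = ΔV / Q = 5.952 × 10^6 m³ / 4.986 × 10^5 m³/d = 11.94 d
t = 11.94 d ≈ 1.705 weeks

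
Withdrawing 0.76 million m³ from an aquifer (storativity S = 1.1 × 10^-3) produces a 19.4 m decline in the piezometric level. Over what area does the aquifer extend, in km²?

ΔV = 0.76 million m³ = 7.6 × 10^5 m³
A = ΔV / (S × Δh) = 7.6 × 10^5 / (0.0011 × 19.4) = 3.561 × 10^7 m²
A = 3.561 × 10^7 m² = 35.61 km²

A ≈ 35.6 km²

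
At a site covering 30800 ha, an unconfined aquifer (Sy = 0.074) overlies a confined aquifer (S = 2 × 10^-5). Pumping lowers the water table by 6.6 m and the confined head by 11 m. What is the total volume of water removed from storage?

ΔV ≈ 1.5 × 10^8 m³

A = 30800 ha = 3.08 × 10^8 m²
Unconfined: ΔV_u = Sy × A × Δh_u = 0.074 × 3.08 × 10^8 × 6.6 = 1.504 × 10^8 m³
Confined: ΔV_c = S × A × Δh_c = 2 × 10^-5 × 3.08 × 10^8 × 11 = 67760 m³
Total ΔV = 1.504 × 10^8 + 67760 = 1.505 × 10^8 m³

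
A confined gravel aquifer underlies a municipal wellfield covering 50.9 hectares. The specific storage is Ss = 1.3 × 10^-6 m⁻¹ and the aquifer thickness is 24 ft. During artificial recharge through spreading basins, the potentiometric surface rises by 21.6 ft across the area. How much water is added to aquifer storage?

ΔV ≈ 31.9 m³

b = 24 ft = 7.315 m
S = Ss × b = 1.3 × 10^-6 m⁻¹ × 7.315 m = 9.51 × 10^-6
A = 50.9 hectares = 5.09 × 10^5 m²
Δh = 21.6 ft = 6.584 m
ΔV = S × A × Δh = 9.51 × 10^-6 × 5.09 × 10^5 m² × 6.584 m = 31.87 m³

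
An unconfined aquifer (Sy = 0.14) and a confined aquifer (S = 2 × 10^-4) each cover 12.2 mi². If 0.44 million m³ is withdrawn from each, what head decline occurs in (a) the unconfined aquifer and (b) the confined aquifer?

Δh_u ≈ 0.0995 m; Δh_c ≈ 69.6 m

A = 12.2 mi² = 3.16 × 10^7 m²
ΔV = 0.44 million m³ = 4.4 × 10^5 m³
Unconfined: Δh_u = ΔV/(Sy·A) = 4.4 × 10^5/(0.14 × 3.16 × 10^7) = 0.09946 m
Confined: Δh_c = ΔV/(S·A) = 4.4 × 10^5/(2 × 10^-4 × 3.16 × 10^7) = 69.62 m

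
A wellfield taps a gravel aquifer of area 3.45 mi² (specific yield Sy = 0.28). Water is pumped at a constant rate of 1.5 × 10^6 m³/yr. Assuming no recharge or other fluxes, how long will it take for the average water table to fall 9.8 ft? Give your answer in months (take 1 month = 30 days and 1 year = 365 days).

A = 3.45 mi² = 8.935 × 10^6 m²
Δh = 9.8 ft = 2.987 m
ΔV = Sy × A × Δh = 0.28 × 8.935 × 10^6 × 2.987 = 7.473 × 10^6 m³
Q = 1.5 × 10^6 m³/yr = 4110 m³/d
t = ΔV / Q = 7.473 × 10^6 m³ / 4110 m³/d = 1819 d
t = 1819 d ≈ 60.62 months

t ≈ 60.6 months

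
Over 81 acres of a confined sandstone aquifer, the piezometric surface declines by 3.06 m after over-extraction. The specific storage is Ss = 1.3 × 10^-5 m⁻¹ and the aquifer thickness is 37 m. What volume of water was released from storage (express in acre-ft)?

S = Ss × b = 1.3 × 10^-5 m⁻¹ × 37 m = 4.81 × 10^-4
A = 81 acres = 3.278 × 10^5 m²
ΔV = S × A × Δh = 4.81 × 10^-4 × 3.278 × 10^5 m² × 3.06 m = 482.5 m³
ΔV = 482.5 m³ = 0.3911 acre-ft

ΔV ≈ 0.391 acre-ft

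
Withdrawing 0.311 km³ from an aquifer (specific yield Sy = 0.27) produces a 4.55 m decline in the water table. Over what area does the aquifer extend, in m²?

ΔV = 0.311 km³ = 3.11 × 10^8 m³
A = ΔV / (Sy × Δh) = 3.11 × 10^8 / (0.27 × 4.55) = 2.532 × 10^8 m²

A ≈ 2.53 × 10^8 m²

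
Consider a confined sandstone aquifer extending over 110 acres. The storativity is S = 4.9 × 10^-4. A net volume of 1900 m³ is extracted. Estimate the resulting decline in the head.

Δh ≈ 8.71 m

A = 110 acres = 4.452 × 10^5 m²
Δh = ΔV / (S × A) = 1900 m³ / (4.9 × 10^-4 × 4.452 × 10^5 m²) = 8.711 m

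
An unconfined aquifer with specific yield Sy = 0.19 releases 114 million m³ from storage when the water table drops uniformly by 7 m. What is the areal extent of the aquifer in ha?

A ≈ 8570 ha

ΔV = 114 million m³ = 1.14 × 10^8 m³
A = ΔV / (Sy × Δh) = 1.14 × 10^8 / (0.19 × 7) = 8.571 × 10^7 m²
A = 8.571 × 10^7 m² = 8571 ha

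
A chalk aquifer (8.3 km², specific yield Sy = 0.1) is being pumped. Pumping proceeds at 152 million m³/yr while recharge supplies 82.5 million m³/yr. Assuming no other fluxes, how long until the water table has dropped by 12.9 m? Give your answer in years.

A = 8.3 km² = 8.3 × 10^6 m²
ΔV = Sy × A × Δh = 0.1 × 8.3 × 10^6 × 12.9 = 1.071 × 10^7 m³
Net withdrawal = 152 − 82.5 = 69.5 million m³/yr = 1.904 × 10^5 m³/d
t = ΔV / Q = 1.071 × 10^7 m³ / 1.904 × 10^5 m³/d = 56.23 d
t = 56.23 d ≈ 0.1541 years

t ≈ 0.154 years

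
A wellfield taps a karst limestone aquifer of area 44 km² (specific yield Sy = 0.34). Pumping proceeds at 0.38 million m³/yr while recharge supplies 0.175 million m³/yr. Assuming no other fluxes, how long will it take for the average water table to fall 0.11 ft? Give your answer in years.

t ≈ 2.45 years

A = 44 km² = 4.4 × 10^7 m²
Δh = 0.11 ft = 0.03353 m
ΔV = Sy × A × Δh = 0.34 × 4.4 × 10^7 × 0.03353 = 5.016 × 10^5 m³
Net withdrawal = 0.38 − 0.175 = 0.205 million m³/yr = 561.6 m³/d
t = ΔV / Q = 5.016 × 10^5 m³ / 561.6 m³/d = 893.1 d
t = 893.1 d ≈ 2.447 years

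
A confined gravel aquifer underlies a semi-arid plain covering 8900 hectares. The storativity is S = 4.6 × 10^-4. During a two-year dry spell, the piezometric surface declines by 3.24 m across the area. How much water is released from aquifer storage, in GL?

A = 8900 hectares = 8.9 × 10^7 m²
ΔV = S × A × Δh = 4.6 × 10^-4 × 8.9 × 10^7 m² × 3.24 m = 1.326 × 10^5 m³
ΔV = 1.326 × 10^5 m³ = 0.1326 GL

ΔV ≈ 0.133 GL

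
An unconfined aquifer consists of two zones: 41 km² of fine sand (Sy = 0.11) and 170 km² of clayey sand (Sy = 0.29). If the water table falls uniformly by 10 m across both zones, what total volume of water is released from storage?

ΔV ≈ 5.38 × 10^8 m³

A₁ = 41 km² = 4.1 × 10^7 m²; A₂ = 170 km² = 1.7 × 10^8 m²
ΔV₁ = 0.11 × 4.1 × 10^7 × 10 = 4.51 × 10^7 m³
ΔV₂ = 0.29 × 1.7 × 10^8 × 10 = 4.93 × 10^8 m³
ΔV = ΔV₁ + ΔV₂ = 5.381 × 10^8 m³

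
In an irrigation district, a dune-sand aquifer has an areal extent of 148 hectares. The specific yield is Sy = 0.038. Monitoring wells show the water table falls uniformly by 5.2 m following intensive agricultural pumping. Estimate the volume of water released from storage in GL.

ΔV ≈ 0.292 GL

A = 148 hectares = 1.48 × 10^6 m²
ΔV = Sy × A × Δh = 0.038 × 1.48 × 10^6 m² × 5.2 m = 2.924 × 10^5 m³
ΔV = 2.924 × 10^5 m³ = 0.2924 GL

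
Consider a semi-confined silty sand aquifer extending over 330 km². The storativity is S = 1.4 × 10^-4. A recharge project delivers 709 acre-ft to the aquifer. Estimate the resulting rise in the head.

A = 330 km² = 3.3 × 10^8 m²
ΔV = 709 acre-ft = 8.745 × 10^5 m³
Δh = ΔV / (S × A) = 8.745 × 10^5 m³ / (1.4 × 10^-4 × 3.3 × 10^8 m²) = 18.93 m

Δh ≈ 18.9 m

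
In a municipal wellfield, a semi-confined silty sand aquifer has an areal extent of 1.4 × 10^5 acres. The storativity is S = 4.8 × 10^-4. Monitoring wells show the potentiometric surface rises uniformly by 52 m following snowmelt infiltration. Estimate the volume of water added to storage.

A = 1.4 × 10^5 acres = 5.666 × 10^8 m²
ΔV = S × A × Δh = 4.8 × 10^-4 × 5.666 × 10^8 m² × 52 m = 1.414 × 10^7 m³

ΔV ≈ 1.41 × 10^7 m³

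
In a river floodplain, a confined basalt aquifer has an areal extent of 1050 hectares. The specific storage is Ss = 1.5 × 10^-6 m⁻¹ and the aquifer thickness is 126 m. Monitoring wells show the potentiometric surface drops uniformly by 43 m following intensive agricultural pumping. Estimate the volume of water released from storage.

ΔV ≈ 85300 m³

S = Ss × b = 1.5 × 10^-6 m⁻¹ × 126 m = 1.89 × 10^-4
A = 1050 hectares = 1.05 × 10^7 m²
ΔV = S × A × Δh = 1.89 × 10^-4 × 1.05 × 10^7 m² × 43 m = 85330 m³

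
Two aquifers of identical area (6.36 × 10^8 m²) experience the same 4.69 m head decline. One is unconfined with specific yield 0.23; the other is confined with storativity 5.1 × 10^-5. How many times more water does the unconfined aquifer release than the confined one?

ΔV_u / ΔV_c ≈ 4510

Unconfined: ΔV_u = Sy × A × Δh = 0.23 × 6.36 × 10^8 × 4.69 = 6.861 × 10^8 m³
Confined: ΔV_c = S × A × Δh = 5.1 × 10^-5 × 6.36 × 10^8 × 4.69 = 1.521 × 10^5 m³
Ratio = ΔV_u / ΔV_c = Sy / S = 0.23 / 5.1 × 10^-5 = 4510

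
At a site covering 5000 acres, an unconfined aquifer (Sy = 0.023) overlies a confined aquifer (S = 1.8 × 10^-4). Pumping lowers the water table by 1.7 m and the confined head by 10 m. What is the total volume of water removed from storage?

A = 5000 acres = 2.023 × 10^7 m²
Unconfined: ΔV_u = Sy × A × Δh_u = 0.023 × 2.023 × 10^7 × 1.7 = 7.912 × 10^5 m³
Confined: ΔV_c = S × A × Δh_c = 1.8 × 10^-4 × 2.023 × 10^7 × 10 = 36420 m³
Total ΔV = 7.912 × 10^5 + 36420 = 8.276 × 10^5 m³

ΔV ≈ 8.28 × 10^5 m³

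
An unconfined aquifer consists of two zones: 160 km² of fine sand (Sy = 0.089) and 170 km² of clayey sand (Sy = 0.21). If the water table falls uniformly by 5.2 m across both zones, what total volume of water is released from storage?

A₁ = 160 km² = 1.6 × 10^8 m²; A₂ = 170 km² = 1.7 × 10^8 m²
ΔV₁ = 0.089 × 1.6 × 10^8 × 5.2 = 7.405 × 10^7 m³
ΔV₂ = 0.21 × 1.7 × 10^8 × 5.2 = 1.856 × 10^8 m³
ΔV = ΔV₁ + ΔV₂ = 2.597 × 10^8 m³

ΔV ≈ 2.6 × 10^8 m³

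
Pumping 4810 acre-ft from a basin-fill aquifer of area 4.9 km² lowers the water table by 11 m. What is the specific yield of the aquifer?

Sy ≈ 0.11

A = 4.9 km² = 4.9 × 10^6 m²
ΔV = 4810 acre-ft = 5.933 × 10^6 m³
Sy = ΔV / (A × Δh) = 5.933 × 10^6 m³ / (4.9 × 10^6 m² × 11 m) = 0.1101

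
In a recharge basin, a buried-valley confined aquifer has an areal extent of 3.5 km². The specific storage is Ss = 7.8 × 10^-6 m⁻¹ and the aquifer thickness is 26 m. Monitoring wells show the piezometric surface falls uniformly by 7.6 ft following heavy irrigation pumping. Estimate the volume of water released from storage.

S = Ss × b = 7.8 × 10^-6 m⁻¹ × 26 m = 2.028 × 10^-4
A = 3.5 km² = 3.5 × 10^6 m²
Δh = 7.6 ft = 2.316 m
ΔV = S × A × Δh = 2.028 × 10^-4 × 3.5 × 10^6 m² × 2.316 m = 1644 m³

ΔV ≈ 1640 m³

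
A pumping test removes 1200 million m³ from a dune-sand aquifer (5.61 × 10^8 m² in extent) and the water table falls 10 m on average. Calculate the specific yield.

Sy ≈ 0.21

ΔV = 1200 million m³ = 1.2 × 10^9 m³
Sy = ΔV / (A × Δh) = 1.2 × 10^9 m³ / (5.61 × 10^8 m² × 10 m) = 0.2139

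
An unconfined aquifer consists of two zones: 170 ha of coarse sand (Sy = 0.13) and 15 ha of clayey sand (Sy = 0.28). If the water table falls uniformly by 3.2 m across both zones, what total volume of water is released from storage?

A₁ = 170 ha = 1.7 × 10^6 m²; A₂ = 15 ha = 1.5 × 10^5 m²
ΔV₁ = 0.13 × 1.7 × 10^6 × 3.2 = 7.072 × 10^5 m³
ΔV₂ = 0.28 × 1.5 × 10^5 × 3.2 = 1.344 × 10^5 m³
ΔV = ΔV₁ + ΔV₂ = 8.416 × 10^5 m³

ΔV ≈ 8.42 × 10^5 m³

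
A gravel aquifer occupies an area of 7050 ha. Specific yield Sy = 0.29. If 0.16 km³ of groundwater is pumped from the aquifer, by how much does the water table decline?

A = 7050 ha = 7.05 × 10^7 m²
ΔV = 0.16 km³ = 1.6 × 10^8 m³
Δh = ΔV / (Sy × A) = 1.6 × 10^8 m³ / (0.29 × 7.05 × 10^7 m²) = 7.826 m

Δh ≈ 7.83 m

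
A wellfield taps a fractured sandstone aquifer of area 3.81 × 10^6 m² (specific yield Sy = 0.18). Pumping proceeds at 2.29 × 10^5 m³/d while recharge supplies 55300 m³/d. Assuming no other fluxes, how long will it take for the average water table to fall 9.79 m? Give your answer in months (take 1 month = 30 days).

t ≈ 1.29 months

ΔV = Sy × A × Δh = 0.18 × 3.81 × 10^6 × 9.79 = 6.714 × 10^6 m³
Net withdrawal = 2.29 × 10^5 − 55300 = 1.737 × 10^5 m³/d
t = ΔV / Q = 6.714 × 10^6 m³ / 1.737 × 10^5 m³/d = 38.65 d
t = 38.65 d ≈ 1.288 months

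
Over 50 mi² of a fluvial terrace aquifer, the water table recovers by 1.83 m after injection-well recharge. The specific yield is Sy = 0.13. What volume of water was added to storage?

ΔV ≈ 3.08 × 10^7 m³

A = 50 mi² = 1.295 × 10^8 m²
ΔV = Sy × A × Δh = 0.13 × 1.295 × 10^8 m² × 1.83 m = 3.081 × 10^7 m³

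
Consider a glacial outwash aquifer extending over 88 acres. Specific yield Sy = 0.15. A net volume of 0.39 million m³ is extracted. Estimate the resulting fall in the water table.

Δh ≈ 7.3 m

A = 88 acres = 3.561 × 10^5 m²
ΔV = 0.39 million m³ = 3.9 × 10^5 m³
Δh = ΔV / (Sy × A) = 3.9 × 10^5 m³ / (0.15 × 3.561 × 10^5 m²) = 7.301 m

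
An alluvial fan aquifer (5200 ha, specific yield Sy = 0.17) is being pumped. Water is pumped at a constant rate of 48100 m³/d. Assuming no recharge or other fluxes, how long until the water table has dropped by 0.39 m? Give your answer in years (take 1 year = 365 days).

A = 5200 ha = 5.2 × 10^7 m²
ΔV = Sy × A × Δh = 0.17 × 5.2 × 10^7 × 0.39 = 3.448 × 10^6 m³
t = ΔV / Q = 3.448 × 10^6 m³ / 48100 m³/d = 71.68 d
t = 71.68 d ≈ 0.1964 years

t ≈ 0.196 years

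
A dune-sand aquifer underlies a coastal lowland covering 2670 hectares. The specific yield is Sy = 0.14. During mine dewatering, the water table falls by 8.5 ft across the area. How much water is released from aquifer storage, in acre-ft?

ΔV ≈ 7850 acre-ft

A = 2670 hectares = 2.67 × 10^7 m²
Δh = 8.5 ft = 2.591 m
ΔV = Sy × A × Δh = 0.14 × 2.67 × 10^7 m² × 2.591 m = 9.684 × 10^6 m³
ΔV = 9.684 × 10^6 m³ = 7851 acre-ft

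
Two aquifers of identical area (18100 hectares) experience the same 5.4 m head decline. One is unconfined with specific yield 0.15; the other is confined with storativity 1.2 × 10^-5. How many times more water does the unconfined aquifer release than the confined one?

A = 18100 hectares = 1.81 × 10^8 m²
Unconfined: ΔV_u = Sy × A × Δh = 0.15 × 1.81 × 10^8 × 5.4 = 1.466 × 10^8 m³
Confined: ΔV_c = S × A × Δh = 1.2 × 10^-5 × 1.81 × 10^8 × 5.4 = 11730 m³
Ratio = ΔV_u / ΔV_c = Sy / S = 0.15 / 1.2 × 10^-5 = 12500

ΔV_u / ΔV_c ≈ 12500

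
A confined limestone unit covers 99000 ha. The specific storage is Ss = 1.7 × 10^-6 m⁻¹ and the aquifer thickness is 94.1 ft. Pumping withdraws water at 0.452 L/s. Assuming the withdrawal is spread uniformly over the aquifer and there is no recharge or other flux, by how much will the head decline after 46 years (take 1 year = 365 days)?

b = 94.1 ft = 28.68 m
S = Ss × b = 1.7 × 10^-6 m⁻¹ × 28.68 m = 4.876 × 10^-5
A = 99000 ha = 9.9 × 10^8 m²
Q = 0.452 L/s = 39.05 m³/d
t = 46 years = 16790 d
ΔV = Q × t = 39.05 m³/d × 16790 d = 6.557 × 10^5 m³
Δh = ΔV / (S × A) = 6.557 × 10^5 / (4.876 × 10^-5 × 9.9 × 10^8) = 13.58 m

Δh ≈ 13.6 m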